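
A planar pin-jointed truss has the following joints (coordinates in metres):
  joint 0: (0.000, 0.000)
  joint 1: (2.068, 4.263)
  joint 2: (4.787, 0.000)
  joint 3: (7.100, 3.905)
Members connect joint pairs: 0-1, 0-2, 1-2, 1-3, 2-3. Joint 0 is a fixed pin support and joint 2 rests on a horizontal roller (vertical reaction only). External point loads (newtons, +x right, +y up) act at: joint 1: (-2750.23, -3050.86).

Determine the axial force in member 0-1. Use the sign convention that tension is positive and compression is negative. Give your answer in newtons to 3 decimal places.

N=4 nodes, M=5 members, R=3 reactions → 2N=8, M+R=8
member 0 (0-1): L=4.7381, (cx,cy)=(0.4365,0.8997)
member 1 (0-2): L=4.7870, (cx,cy)=(1.0000,0.0000)
member 2 (1-2): L=5.0563, (cx,cy)=(0.5377,-0.8431)
member 3 (1-3): L=5.0447, (cx,cy)=(0.9975,-0.0710)
member 4 (2-3): L=4.5386, (cx,cy)=(0.5096,0.8604)
solve A·x = −loads:
  F[0-1] = -4648.1597 N (compression)
  F[0-2] = -721.4946 N (compression)
  F[1-2] = +1341.7029 N (tension)
  F[1-3] = -0.0000 N (tension)
  F[2-3] = +0.0000 N (tension)
  Rx@0 = +2750.2300 N
  Ry@0 = +4182.0595 N
  Ry@2 = -1131.1995 N

-4648.160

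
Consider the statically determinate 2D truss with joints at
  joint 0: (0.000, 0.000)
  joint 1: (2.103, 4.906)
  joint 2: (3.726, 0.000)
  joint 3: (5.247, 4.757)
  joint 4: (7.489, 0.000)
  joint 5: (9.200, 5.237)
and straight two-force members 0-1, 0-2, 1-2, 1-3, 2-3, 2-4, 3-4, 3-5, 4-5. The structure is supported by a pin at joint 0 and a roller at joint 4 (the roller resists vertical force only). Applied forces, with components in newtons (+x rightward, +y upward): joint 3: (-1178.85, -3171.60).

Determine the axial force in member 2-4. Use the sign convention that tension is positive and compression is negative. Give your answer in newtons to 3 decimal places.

N=6 nodes, M=9 members, R=3 reactions → 2N=12, M+R=12
member 0 (0-1): L=5.3377, (cx,cy)=(0.3940,0.9191)
member 1 (0-2): L=3.7260, (cx,cy)=(1.0000,0.0000)
member 2 (1-2): L=5.1675, (cx,cy)=(0.3141,-0.9494)
member 3 (1-3): L=3.1475, (cx,cy)=(0.9989,-0.0473)
member 4 (2-3): L=4.9942, (cx,cy)=(0.3046,0.9525)
member 5 (2-4): L=3.7630, (cx,cy)=(1.0000,0.0000)
member 6 (3-4): L=5.2589, (cx,cy)=(0.4263,-0.9046)
member 7 (3-5): L=3.9820, (cx,cy)=(0.9927,0.1205)
member 8 (4-5): L=5.5094, (cx,cy)=(0.3106,0.9506)
solve A·x = −loads:
  F[0-1] = -1847.7462 N (compression)
  F[0-2] = -450.8618 N (compression)
  F[1-2] = +1854.2229 N (tension)
  F[1-3] = -1311.8313 N (compression)
  F[2-3] = -1848.1895 N (compression)
  F[2-4] = +694.3776 N (tension)
  F[3-4] = -1628.7399 N (compression)
  F[3-5] = -0.0000 N (compression)
  F[4-5] = -0.0000 N (compression)
  Rx@0 = +1178.8500 N
  Ry@0 = +1698.2930 N
  Ry@4 = +1473.3070 N

694.378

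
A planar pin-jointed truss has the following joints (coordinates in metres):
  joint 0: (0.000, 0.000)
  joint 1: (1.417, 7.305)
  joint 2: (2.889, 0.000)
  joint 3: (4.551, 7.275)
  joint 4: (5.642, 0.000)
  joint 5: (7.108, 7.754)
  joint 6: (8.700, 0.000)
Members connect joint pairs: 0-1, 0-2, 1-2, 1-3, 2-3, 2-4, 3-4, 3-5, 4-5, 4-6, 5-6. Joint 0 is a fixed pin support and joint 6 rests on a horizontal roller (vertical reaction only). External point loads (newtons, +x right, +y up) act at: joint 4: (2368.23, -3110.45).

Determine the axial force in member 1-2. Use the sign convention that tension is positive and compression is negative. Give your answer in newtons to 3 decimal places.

1119.511

N=7 nodes, M=11 members, R=3 reactions → 2N=14, M+R=14
member 0 (0-1): L=7.4412, (cx,cy)=(0.1904,0.9817)
member 1 (0-2): L=2.8890, (cx,cy)=(1.0000,0.0000)
member 2 (1-2): L=7.4518, (cx,cy)=(0.1975,-0.9803)
member 3 (1-3): L=3.1341, (cx,cy)=(1.0000,-0.0096)
member 4 (2-3): L=7.4624, (cx,cy)=(0.2227,0.9749)
member 5 (2-4): L=2.7530, (cx,cy)=(1.0000,0.0000)
member 6 (3-4): L=7.3564, (cx,cy)=(0.1483,-0.9889)
member 7 (3-5): L=2.6015, (cx,cy)=(0.9829,0.1841)
member 8 (4-5): L=7.8914, (cx,cy)=(0.1858,0.9826)
member 9 (4-6): L=3.0580, (cx,cy)=(1.0000,0.0000)
member 10 (5-6): L=7.9157, (cx,cy)=(0.2011,-0.9796)
solve A·x = −loads:
  F[0-1] = -1113.6843 N (compression)
  F[0-2] = +2580.3058 N (tension)
  F[1-2] = +1119.5114 N (tension)
  F[1-3] = -433.2386 N (compression)
  F[2-3] = -1125.7266 N (compression)
  F[2-4] = +3052.1657 N (tension)
  F[3-4] = +949.3085 N (tension)
  F[3-5] = -839.0709 N (compression)
  F[4-5] = +2210.1115 N (tension)
  F[4-6] = +414.1468 N (tension)
  F[5-6] = -2059.2208 N (compression)
  Rx@0 = -2368.2300 N
  Ry@0 = +1093.3053 N
  Ry@6 = +2017.1447 N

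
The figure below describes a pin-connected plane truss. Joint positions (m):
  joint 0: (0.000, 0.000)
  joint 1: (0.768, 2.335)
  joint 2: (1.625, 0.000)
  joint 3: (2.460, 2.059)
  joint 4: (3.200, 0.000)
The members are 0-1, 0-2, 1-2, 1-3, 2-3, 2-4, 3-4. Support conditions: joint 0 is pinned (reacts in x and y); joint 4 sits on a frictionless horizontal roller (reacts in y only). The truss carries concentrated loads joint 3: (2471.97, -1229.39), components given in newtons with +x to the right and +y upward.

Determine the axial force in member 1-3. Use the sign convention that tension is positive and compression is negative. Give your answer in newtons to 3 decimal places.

979.740

N=5 nodes, M=7 members, R=3 reactions → 2N=10, M+R=10
member 0 (0-1): L=2.4581, (cx,cy)=(0.3124,0.9499)
member 1 (0-2): L=1.6250, (cx,cy)=(1.0000,0.0000)
member 2 (1-2): L=2.4873, (cx,cy)=(0.3445,-0.9388)
member 3 (1-3): L=1.7144, (cx,cy)=(0.9870,-0.1610)
member 4 (2-3): L=2.2219, (cx,cy)=(0.3758,0.9267)
member 5 (2-4): L=1.5750, (cx,cy)=(1.0000,0.0000)
member 6 (3-4): L=2.1879, (cx,cy)=(0.3382,-0.9411)
solve A·x = −loads:
  F[0-1] = +1375.1037 N (tension)
  F[0-2] = +2042.3302 N (tension)
  F[1-2] = -1559.4831 N (compression)
  F[1-3] = +979.7398 N (tension)
  F[2-3] = +1579.7968 N (tension)
  F[2-4] = +911.3076 N (tension)
  F[3-4] = -2694.4408 N (compression)
  Rx@0 = -2471.9700 N
  Ry@0 = -1306.2618 N
  Ry@4 = +2535.6518 N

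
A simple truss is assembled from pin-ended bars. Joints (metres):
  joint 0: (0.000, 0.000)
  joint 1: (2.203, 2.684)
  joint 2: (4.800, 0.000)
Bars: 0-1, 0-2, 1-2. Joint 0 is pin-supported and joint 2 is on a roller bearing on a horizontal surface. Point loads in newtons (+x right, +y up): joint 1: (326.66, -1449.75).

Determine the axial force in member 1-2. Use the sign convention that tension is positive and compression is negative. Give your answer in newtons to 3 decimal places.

-1180.022

N=3 nodes, M=3 members, R=3 reactions → 2N=6, M+R=6
member 0 (0-1): L=3.4723, (cx,cy)=(0.6344,0.7730)
member 1 (0-2): L=4.8000, (cx,cy)=(1.0000,0.0000)
member 2 (1-2): L=3.7347, (cx,cy)=(0.6954,-0.7187)
solve A·x = −loads:
  F[0-1] = -778.4507 N (compression)
  F[0-2] = +820.5439 N (tension)
  F[1-2] = -1180.0216 N (compression)
  Rx@0 = -326.6600 N
  Ry@0 = +601.7178 N
  Ry@2 = +848.0322 N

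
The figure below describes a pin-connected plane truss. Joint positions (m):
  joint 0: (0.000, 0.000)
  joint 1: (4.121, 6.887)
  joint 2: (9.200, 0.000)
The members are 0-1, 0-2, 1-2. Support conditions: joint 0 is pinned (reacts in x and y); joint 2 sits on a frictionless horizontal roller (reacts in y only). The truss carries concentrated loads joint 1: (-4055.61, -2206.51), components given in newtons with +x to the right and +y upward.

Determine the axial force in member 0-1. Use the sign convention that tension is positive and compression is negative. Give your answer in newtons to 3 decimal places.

-4957.551

N=3 nodes, M=3 members, R=3 reactions → 2N=6, M+R=6
member 0 (0-1): L=8.0258, (cx,cy)=(0.5135,0.8581)
member 1 (0-2): L=9.2000, (cx,cy)=(1.0000,0.0000)
member 2 (1-2): L=8.5573, (cx,cy)=(0.5935,-0.8048)
solve A·x = −loads:
  F[0-1] = -4957.5511 N (compression)
  F[0-2] = -1510.0598 N (compression)
  F[1-2] = +2544.2019 N (tension)
  Rx@0 = +4055.6100 N
  Ry@0 = +4254.1142 N
  Ry@2 = -2047.6042 N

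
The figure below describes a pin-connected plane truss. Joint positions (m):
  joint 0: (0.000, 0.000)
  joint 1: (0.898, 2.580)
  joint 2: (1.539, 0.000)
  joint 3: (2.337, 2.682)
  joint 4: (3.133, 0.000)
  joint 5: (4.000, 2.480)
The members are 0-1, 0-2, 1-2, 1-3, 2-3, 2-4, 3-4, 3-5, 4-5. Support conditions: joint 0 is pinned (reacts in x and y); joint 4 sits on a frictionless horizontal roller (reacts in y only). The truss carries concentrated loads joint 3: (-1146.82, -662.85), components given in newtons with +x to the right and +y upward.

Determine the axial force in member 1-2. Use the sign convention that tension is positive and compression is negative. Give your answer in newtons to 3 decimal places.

1135.868

N=6 nodes, M=9 members, R=3 reactions → 2N=12, M+R=12
member 0 (0-1): L=2.7318, (cx,cy)=(0.3287,0.9444)
member 1 (0-2): L=1.5390, (cx,cy)=(1.0000,0.0000)
member 2 (1-2): L=2.6584, (cx,cy)=(0.2411,-0.9705)
member 3 (1-3): L=1.4426, (cx,cy)=(0.9975,0.0707)
member 4 (2-3): L=2.7982, (cx,cy)=(0.2852,0.9585)
member 5 (2-4): L=1.5940, (cx,cy)=(1.0000,0.0000)
member 6 (3-4): L=2.7976, (cx,cy)=(0.2845,-0.9587)
member 7 (3-5): L=1.6752, (cx,cy)=(0.9927,-0.1206)
member 8 (4-5): L=2.6272, (cx,cy)=(0.3300,0.9440)
solve A·x = −loads:
  F[0-1] = -1217.8208 N (compression)
  F[0-2] = -746.4987 N (compression)
  F[1-2] = +1135.8677 N (tension)
  F[1-3] = -675.8924 N (compression)
  F[2-3] = -1150.1153 N (compression)
  F[2-4] = -144.6255 N (compression)
  F[3-4] = +508.3026 N (tension)
  F[3-5] = -0.0000 N (tension)
  F[4-5] = +0.0000 N (tension)
  Rx@0 = +1146.8200 N
  Ry@0 = +1150.1436 N
  Ry@4 = -487.2936 N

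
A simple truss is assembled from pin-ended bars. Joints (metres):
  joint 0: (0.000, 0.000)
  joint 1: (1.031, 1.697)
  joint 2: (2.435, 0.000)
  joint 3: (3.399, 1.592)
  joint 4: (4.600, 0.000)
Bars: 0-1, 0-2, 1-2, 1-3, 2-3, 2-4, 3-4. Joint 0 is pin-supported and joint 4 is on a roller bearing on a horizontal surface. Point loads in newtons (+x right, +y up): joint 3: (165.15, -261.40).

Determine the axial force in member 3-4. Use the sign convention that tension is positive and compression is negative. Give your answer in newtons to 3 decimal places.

-313.547

N=5 nodes, M=7 members, R=3 reactions → 2N=10, M+R=10
member 0 (0-1): L=1.9856, (cx,cy)=(0.5192,0.8546)
member 1 (0-2): L=2.4350, (cx,cy)=(1.0000,0.0000)
member 2 (1-2): L=2.2025, (cx,cy)=(0.6375,-0.7705)
member 3 (1-3): L=2.3703, (cx,cy)=(0.9990,-0.0443)
member 4 (2-3): L=1.8611, (cx,cy)=(0.5180,0.8554)
member 5 (2-4): L=2.1650, (cx,cy)=(1.0000,0.0000)
member 6 (3-4): L=1.9942, (cx,cy)=(0.6022,-0.7983)
solve A·x = −loads:
  F[0-1] = -12.9785 N (compression)
  F[0-2] = +171.8888 N (tension)
  F[1-2] = +15.3467 N (tension)
  F[1-3] = -16.5379 N (compression)
  F[2-3] = -13.8233 N (compression)
  F[2-4] = +188.8317 N (tension)
  F[3-4] = -313.5468 N (compression)
  Rx@0 = -165.1500 N
  Ry@0 = +11.0919 N
  Ry@4 = +250.3081 N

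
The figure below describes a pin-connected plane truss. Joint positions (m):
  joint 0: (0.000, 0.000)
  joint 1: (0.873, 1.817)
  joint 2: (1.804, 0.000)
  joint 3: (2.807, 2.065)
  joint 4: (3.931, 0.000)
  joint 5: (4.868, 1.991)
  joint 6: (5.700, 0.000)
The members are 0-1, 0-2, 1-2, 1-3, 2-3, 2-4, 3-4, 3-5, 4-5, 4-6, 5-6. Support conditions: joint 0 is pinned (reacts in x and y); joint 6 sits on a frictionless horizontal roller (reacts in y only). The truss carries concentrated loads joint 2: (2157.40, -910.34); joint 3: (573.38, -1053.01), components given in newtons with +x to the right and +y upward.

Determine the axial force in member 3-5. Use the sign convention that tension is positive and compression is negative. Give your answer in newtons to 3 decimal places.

-886.888

N=7 nodes, M=11 members, R=3 reactions → 2N=14, M+R=14
member 0 (0-1): L=2.0158, (cx,cy)=(0.4331,0.9014)
member 1 (0-2): L=1.8040, (cx,cy)=(1.0000,0.0000)
member 2 (1-2): L=2.0416, (cx,cy)=(0.4560,-0.8900)
member 3 (1-3): L=1.9498, (cx,cy)=(0.9919,0.1272)
member 4 (2-3): L=2.2957, (cx,cy)=(0.4369,0.8995)
member 5 (2-4): L=2.1270, (cx,cy)=(1.0000,0.0000)
member 6 (3-4): L=2.3511, (cx,cy)=(0.4781,-0.8783)
member 7 (3-5): L=2.0623, (cx,cy)=(0.9994,-0.0359)
member 8 (4-5): L=2.2005, (cx,cy)=(0.4258,0.9048)
member 9 (4-6): L=1.7690, (cx,cy)=(1.0000,0.0000)
member 10 (5-6): L=2.1578, (cx,cy)=(0.3856,-0.9227)
solve A·x = −loads:
  F[0-1] = -1052.7971 N (compression)
  F[0-2] = +3186.7145 N (tension)
  F[1-2] = +938.8837 N (tension)
  F[1-3] = -891.3122 N (compression)
  F[2-3] = +83.1082 N (tension)
  F[2-4] = +1421.1430 N (tension)
  F[3-4] = -1118.7035 N (compression)
  F[3-5] = -886.8875 N (compression)
  F[4-5] = +1085.9506 N (tension)
  F[4-6] = +423.8981 N (tension)
  F[5-6] = -1099.4079 N (compression)
  Rx@0 = -2730.7800 N
  Ry@0 = +948.9496 N
  Ry@6 = +1014.4004 N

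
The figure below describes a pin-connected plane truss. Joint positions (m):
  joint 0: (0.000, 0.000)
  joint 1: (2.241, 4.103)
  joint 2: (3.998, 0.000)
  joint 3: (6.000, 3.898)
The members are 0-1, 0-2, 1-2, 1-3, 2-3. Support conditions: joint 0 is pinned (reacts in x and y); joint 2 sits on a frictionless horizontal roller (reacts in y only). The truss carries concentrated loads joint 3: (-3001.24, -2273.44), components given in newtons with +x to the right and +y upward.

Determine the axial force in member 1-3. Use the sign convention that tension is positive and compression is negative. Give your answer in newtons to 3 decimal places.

N=4 nodes, M=5 members, R=3 reactions → 2N=8, M+R=8
member 0 (0-1): L=4.6751, (cx,cy)=(0.4793,0.8776)
member 1 (0-2): L=3.9980, (cx,cy)=(1.0000,0.0000)
member 2 (1-2): L=4.4634, (cx,cy)=(0.3936,-0.9193)
member 3 (1-3): L=3.7646, (cx,cy)=(0.9985,-0.0545)
member 4 (2-3): L=4.3821, (cx,cy)=(0.4569,0.8895)
solve A·x = −loads:
  F[0-1] = -2037.0251 N (compression)
  F[0-2] = -2024.7989 N (compression)
  F[1-2] = +2050.5803 N (tension)
  F[1-3] = -1786.3002 N (compression)
  F[2-3] = -2665.1088 N (compression)
  Rx@0 = +3001.2400 N
  Ry@0 = +1787.7455 N
  Ry@2 = +485.6945 N

-1786.300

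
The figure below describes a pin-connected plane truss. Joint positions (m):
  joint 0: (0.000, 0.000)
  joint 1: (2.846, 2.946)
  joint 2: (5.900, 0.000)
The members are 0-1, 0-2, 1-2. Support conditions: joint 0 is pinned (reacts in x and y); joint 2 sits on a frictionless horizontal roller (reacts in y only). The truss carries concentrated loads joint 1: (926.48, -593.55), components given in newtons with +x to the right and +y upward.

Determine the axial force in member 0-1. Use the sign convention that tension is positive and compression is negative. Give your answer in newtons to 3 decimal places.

N=3 nodes, M=3 members, R=3 reactions → 2N=6, M+R=6
member 0 (0-1): L=4.0962, (cx,cy)=(0.6948,0.7192)
member 1 (0-2): L=5.9000, (cx,cy)=(1.0000,0.0000)
member 2 (1-2): L=4.2433, (cx,cy)=(0.7197,-0.6943)
solve A·x = −loads:
  F[0-1] = +216.0353 N (tension)
  F[0-2] = +776.3798 N (tension)
  F[1-2] = -1078.7276 N (compression)
  Rx@0 = -926.4800 N
  Ry@0 = -155.3743 N
  Ry@2 = +748.9243 N

216.035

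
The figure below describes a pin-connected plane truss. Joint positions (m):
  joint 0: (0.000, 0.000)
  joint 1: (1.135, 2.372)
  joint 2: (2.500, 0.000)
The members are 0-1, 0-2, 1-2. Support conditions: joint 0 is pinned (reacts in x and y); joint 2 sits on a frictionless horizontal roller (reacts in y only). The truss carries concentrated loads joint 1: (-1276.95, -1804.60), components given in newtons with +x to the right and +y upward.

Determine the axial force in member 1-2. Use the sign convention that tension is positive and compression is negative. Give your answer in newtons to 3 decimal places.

N=3 nodes, M=3 members, R=3 reactions → 2N=6, M+R=6
member 0 (0-1): L=2.6296, (cx,cy)=(0.4316,0.9021)
member 1 (0-2): L=2.5000, (cx,cy)=(1.0000,0.0000)
member 2 (1-2): L=2.7367, (cx,cy)=(0.4988,-0.8667)
solve A·x = −loads:
  F[0-1] = -2435.4309 N (compression)
  F[0-2] = -225.7439 N (compression)
  F[1-2] = +452.5984 N (tension)
  Rx@0 = +1276.9500 N
  Ry@0 = +2196.8818 N
  Ry@2 = -392.2818 N

452.598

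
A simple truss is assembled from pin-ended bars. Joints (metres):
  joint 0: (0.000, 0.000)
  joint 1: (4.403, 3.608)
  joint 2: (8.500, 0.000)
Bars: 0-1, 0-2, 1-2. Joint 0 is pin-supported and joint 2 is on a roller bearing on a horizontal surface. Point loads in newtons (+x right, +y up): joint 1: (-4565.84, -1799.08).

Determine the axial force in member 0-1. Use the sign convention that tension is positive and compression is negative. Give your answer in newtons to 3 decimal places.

-4425.888

N=3 nodes, M=3 members, R=3 reactions → 2N=6, M+R=6
member 0 (0-1): L=5.6925, (cx,cy)=(0.7735,0.6338)
member 1 (0-2): L=8.5000, (cx,cy)=(1.0000,0.0000)
member 2 (1-2): L=5.4592, (cx,cy)=(0.7505,-0.6609)
solve A·x = −loads:
  F[0-1] = -4425.8879 N (compression)
  F[0-2] = -1142.5059 N (compression)
  F[1-2] = +1522.3797 N (tension)
  Rx@0 = +4565.8400 N
  Ry@0 = +2805.2214 N
  Ry@2 = -1006.1414 N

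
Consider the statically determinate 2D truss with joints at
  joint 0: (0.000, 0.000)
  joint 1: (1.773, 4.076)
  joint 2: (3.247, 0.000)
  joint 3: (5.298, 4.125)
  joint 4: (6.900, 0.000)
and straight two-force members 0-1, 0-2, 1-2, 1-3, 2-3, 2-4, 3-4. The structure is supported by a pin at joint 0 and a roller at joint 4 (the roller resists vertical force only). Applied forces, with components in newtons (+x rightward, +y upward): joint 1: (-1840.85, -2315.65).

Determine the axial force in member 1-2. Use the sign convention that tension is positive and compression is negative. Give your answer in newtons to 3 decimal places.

530.114

N=5 nodes, M=7 members, R=3 reactions → 2N=10, M+R=10
member 0 (0-1): L=4.4449, (cx,cy)=(0.3989,0.9170)
member 1 (0-2): L=3.2470, (cx,cy)=(1.0000,0.0000)
member 2 (1-2): L=4.3343, (cx,cy)=(0.3401,-0.9404)
member 3 (1-3): L=3.5253, (cx,cy)=(0.9999,0.0139)
member 4 (2-3): L=4.6068, (cx,cy)=(0.4452,0.8954)
member 5 (2-4): L=3.6530, (cx,cy)=(1.0000,0.0000)
member 6 (3-4): L=4.4252, (cx,cy)=(0.3620,-0.9322)
solve A·x = −loads:
  F[0-1] = -3062.2221 N (compression)
  F[0-2] = -619.3835 N (compression)
  F[1-2] = +530.1137 N (tension)
  F[1-3] = +439.1473 N (tension)
  F[2-3] = -556.7399 N (compression)
  F[2-4] = -191.2357 N (compression)
  F[3-4] = +528.2450 N (tension)
  Rx@0 = +1840.8500 N
  Ry@0 = +2808.0641 N
  Ry@4 = -492.4141 N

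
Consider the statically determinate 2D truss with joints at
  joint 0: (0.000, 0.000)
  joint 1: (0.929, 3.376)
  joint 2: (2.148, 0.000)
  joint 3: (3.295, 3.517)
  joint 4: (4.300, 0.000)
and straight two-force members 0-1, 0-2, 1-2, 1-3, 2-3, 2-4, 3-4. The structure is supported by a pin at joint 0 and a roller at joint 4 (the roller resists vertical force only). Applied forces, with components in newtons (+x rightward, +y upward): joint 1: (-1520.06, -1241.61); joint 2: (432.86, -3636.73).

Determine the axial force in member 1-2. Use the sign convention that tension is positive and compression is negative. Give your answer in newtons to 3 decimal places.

N=5 nodes, M=7 members, R=3 reactions → 2N=10, M+R=10
member 0 (0-1): L=3.5015, (cx,cy)=(0.2653,0.9642)
member 1 (0-2): L=2.1480, (cx,cy)=(1.0000,0.0000)
member 2 (1-2): L=3.5893, (cx,cy)=(0.3396,-0.9406)
member 3 (1-3): L=2.3702, (cx,cy)=(0.9982,0.0595)
member 4 (2-3): L=3.6993, (cx,cy)=(0.3101,0.9507)
member 5 (2-4): L=2.1520, (cx,cy)=(1.0000,0.0000)
member 6 (3-4): L=3.6578, (cx,cy)=(0.2748,-0.9615)
solve A·x = −loads:
  F[0-1] = -4135.0381 N (compression)
  F[0-2] = +9.8909 N (tension)
  F[1-2] = +2883.4645 N (tension)
  F[1-3] = -557.2917 N (compression)
  F[2-3] = +972.5786 N (tension)
  F[2-4] = +254.7491 N (tension)
  F[3-4] = -927.1789 N (compression)
  Rx@0 = +1087.2000 N
  Ry@0 = +3986.8448 N
  Ry@4 = +891.4952 N

2883.464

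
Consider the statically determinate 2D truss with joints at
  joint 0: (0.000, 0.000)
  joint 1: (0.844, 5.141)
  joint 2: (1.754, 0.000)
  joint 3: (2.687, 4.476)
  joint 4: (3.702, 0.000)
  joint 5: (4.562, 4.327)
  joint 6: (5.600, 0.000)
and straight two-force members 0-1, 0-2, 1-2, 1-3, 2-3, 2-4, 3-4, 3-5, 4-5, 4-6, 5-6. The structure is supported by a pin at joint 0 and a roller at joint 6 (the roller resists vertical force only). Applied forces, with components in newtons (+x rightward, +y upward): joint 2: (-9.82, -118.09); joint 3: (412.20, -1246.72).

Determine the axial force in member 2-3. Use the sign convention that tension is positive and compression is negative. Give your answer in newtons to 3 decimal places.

N=7 nodes, M=11 members, R=3 reactions → 2N=14, M+R=14
member 0 (0-1): L=5.2098, (cx,cy)=(0.1620,0.9868)
member 1 (0-2): L=1.7540, (cx,cy)=(1.0000,0.0000)
member 2 (1-2): L=5.2209, (cx,cy)=(0.1743,-0.9847)
member 3 (1-3): L=1.9593, (cx,cy)=(0.9406,-0.3394)
member 4 (2-3): L=4.5722, (cx,cy)=(0.2041,0.9790)
member 5 (2-4): L=1.9480, (cx,cy)=(1.0000,0.0000)
member 6 (3-4): L=4.5896, (cx,cy)=(0.2212,-0.9752)
member 7 (3-5): L=1.8809, (cx,cy)=(0.9969,-0.0792)
member 8 (4-5): L=4.4116, (cx,cy)=(0.1949,0.9808)
member 9 (4-6): L=1.8980, (cx,cy)=(1.0000,0.0000)
member 10 (5-6): L=4.4498, (cx,cy)=(0.2333,-0.9724)
solve A·x = −loads:
  F[0-1] = -405.5106 N (compression)
  F[0-2] = +468.0734 N (tension)
  F[1-2] = +459.8146 N (tension)
  F[1-3] = -155.0419 N (compression)
  F[2-3] = -341.8798 N (compression)
  F[2-4] = +627.8023 N (tension)
  F[3-4] = -955.2046 N (compression)
  F[3-5] = -417.8718 N (compression)
  F[4-5] = +949.7746 N (tension)
  F[4-6] = +231.4104 N (tension)
  F[5-6] = -992.0242 N (compression)
  Rx@0 = -402.3800 N
  Ry@0 = +400.1540 N
  Ry@6 = +964.6560 N

-341.880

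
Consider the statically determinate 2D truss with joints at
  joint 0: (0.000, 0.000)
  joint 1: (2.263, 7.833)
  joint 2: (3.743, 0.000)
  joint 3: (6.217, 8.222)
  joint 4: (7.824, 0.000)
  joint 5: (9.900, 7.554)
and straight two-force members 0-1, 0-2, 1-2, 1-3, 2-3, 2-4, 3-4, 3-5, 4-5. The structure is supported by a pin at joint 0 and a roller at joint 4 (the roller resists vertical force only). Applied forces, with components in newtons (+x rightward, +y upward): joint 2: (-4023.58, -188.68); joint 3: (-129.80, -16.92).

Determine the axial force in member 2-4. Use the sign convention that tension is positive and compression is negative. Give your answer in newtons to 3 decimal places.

N=6 nodes, M=9 members, R=3 reactions → 2N=12, M+R=12
member 0 (0-1): L=8.1533, (cx,cy)=(0.2776,0.9607)
member 1 (0-2): L=3.7430, (cx,cy)=(1.0000,0.0000)
member 2 (1-2): L=7.9716, (cx,cy)=(0.1857,-0.9826)
member 3 (1-3): L=3.9731, (cx,cy)=(0.9952,0.0979)
member 4 (2-3): L=8.5861, (cx,cy)=(0.2881,0.9576)
member 5 (2-4): L=4.0810, (cx,cy)=(1.0000,0.0000)
member 6 (3-4): L=8.3776, (cx,cy)=(0.1918,-0.9814)
member 7 (3-5): L=3.7431, (cx,cy)=(0.9839,-0.1785)
member 8 (4-5): L=7.8341, (cx,cy)=(0.2650,0.9642)
solve A·x = −loads:
  F[0-1] = -248.0391 N (compression)
  F[0-2] = -4084.5356 N (compression)
  F[1-2] = +231.3171 N (tension)
  F[1-3] = -112.3303 N (compression)
  F[2-3] = -40.3258 N (compression)
  F[2-4] = -6.3900 N (compression)
  F[3-4] = +33.3122 N (tension)
  F[3-5] = -0.0000 N (compression)
  F[4-5] = +0.0000 N (tension)
  Rx@0 = +4153.3800 N
  Ry@0 = +238.2936 N
  Ry@4 = -32.6936 N

-6.390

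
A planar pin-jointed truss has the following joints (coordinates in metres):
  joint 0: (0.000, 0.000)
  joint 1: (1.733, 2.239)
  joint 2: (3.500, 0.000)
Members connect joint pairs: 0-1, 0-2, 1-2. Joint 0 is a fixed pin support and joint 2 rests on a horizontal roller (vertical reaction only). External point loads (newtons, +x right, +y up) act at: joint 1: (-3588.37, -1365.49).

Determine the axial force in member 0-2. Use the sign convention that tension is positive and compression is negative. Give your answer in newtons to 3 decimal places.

N=3 nodes, M=3 members, R=3 reactions → 2N=6, M+R=6
member 0 (0-1): L=2.8313, (cx,cy)=(0.6121,0.7908)
member 1 (0-2): L=3.5000, (cx,cy)=(1.0000,0.0000)
member 2 (1-2): L=2.8523, (cx,cy)=(0.6195,-0.7850)
solve A·x = −loads:
  F[0-1] = -3774.5654 N (compression)
  F[0-2] = -1278.0318 N (compression)
  F[1-2] = +2062.9792 N (tension)
  Rx@0 = +3588.3700 N
  Ry@0 = +2984.9089 N
  Ry@2 = -1619.4189 N

-1278.032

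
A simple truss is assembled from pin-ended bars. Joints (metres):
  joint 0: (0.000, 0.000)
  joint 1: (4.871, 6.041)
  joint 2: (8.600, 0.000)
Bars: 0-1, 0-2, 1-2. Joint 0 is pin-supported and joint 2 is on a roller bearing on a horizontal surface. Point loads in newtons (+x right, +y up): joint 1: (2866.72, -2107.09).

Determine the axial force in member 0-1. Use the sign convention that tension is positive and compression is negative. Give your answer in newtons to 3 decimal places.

N=3 nodes, M=3 members, R=3 reactions → 2N=6, M+R=6
member 0 (0-1): L=7.7602, (cx,cy)=(0.6277,0.7785)
member 1 (0-2): L=8.6000, (cx,cy)=(1.0000,0.0000)
member 2 (1-2): L=7.0992, (cx,cy)=(0.5253,-0.8509)
solve A·x = −loads:
  F[0-1] = +1413.1202 N (tension)
  F[0-2] = +1979.7157 N (tension)
  F[1-2] = -3768.9635 N (compression)
  Rx@0 = -2866.7200 N
  Ry@0 = -1100.0601 N
  Ry@2 = +3207.1501 N

1413.120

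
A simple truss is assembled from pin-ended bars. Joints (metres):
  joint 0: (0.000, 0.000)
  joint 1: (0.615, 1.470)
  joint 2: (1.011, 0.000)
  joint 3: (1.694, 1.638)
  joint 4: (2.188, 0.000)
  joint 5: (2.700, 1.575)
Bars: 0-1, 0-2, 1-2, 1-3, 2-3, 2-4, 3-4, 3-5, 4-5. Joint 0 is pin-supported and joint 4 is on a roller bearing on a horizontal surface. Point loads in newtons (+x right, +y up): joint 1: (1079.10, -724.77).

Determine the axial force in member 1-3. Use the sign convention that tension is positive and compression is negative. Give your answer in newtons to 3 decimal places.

-722.262

N=6 nodes, M=9 members, R=3 reactions → 2N=12, M+R=12
member 0 (0-1): L=1.5935, (cx,cy)=(0.3860,0.9225)
member 1 (0-2): L=1.0110, (cx,cy)=(1.0000,0.0000)
member 2 (1-2): L=1.5224, (cx,cy)=(0.2601,-0.9656)
member 3 (1-3): L=1.0920, (cx,cy)=(0.9881,0.1538)
member 4 (2-3): L=1.7747, (cx,cy)=(0.3849,0.9230)
member 5 (2-4): L=1.1770, (cx,cy)=(1.0000,0.0000)
member 6 (3-4): L=1.7109, (cx,cy)=(0.2887,-0.9574)
member 7 (3-5): L=1.0080, (cx,cy)=(0.9980,-0.0625)
member 8 (4-5): L=1.6561, (cx,cy)=(0.3092,0.9510)
solve A·x = −loads:
  F[0-1] = +221.0652 N (tension)
  F[0-2] = +993.7795 N (tension)
  F[1-2] = -1076.8932 N (compression)
  F[1-3] = -722.2623 N (compression)
  F[2-3] = +1126.5982 N (tension)
  F[2-4] = +280.0862 N (tension)
  F[3-4] = -970.0230 N (compression)
  F[3-5] = -0.0000 N (compression)
  F[4-5] = +0.0000 N (tension)
  Rx@0 = -1079.1000 N
  Ry@0 = -203.9368 N
  Ry@4 = +928.7068 N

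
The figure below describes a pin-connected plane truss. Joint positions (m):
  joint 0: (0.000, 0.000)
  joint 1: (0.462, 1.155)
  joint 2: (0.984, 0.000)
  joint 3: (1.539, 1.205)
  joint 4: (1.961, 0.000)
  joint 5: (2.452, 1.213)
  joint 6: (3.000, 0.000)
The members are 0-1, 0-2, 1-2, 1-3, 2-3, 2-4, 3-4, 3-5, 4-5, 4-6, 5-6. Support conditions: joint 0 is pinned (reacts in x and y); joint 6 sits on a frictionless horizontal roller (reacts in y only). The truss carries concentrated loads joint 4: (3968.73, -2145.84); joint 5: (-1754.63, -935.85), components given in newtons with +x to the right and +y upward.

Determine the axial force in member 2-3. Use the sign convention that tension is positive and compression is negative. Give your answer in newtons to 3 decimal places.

N=7 nodes, M=11 members, R=3 reactions → 2N=14, M+R=14
member 0 (0-1): L=1.2440, (cx,cy)=(0.3714,0.9285)
member 1 (0-2): L=0.9840, (cx,cy)=(1.0000,0.0000)
member 2 (1-2): L=1.2675, (cx,cy)=(0.4118,-0.9113)
member 3 (1-3): L=1.0782, (cx,cy)=(0.9989,0.0464)
member 4 (2-3): L=1.3267, (cx,cy)=(0.4183,0.9083)
member 5 (2-4): L=0.9770, (cx,cy)=(1.0000,0.0000)
member 6 (3-4): L=1.2768, (cx,cy)=(0.3305,-0.9438)
member 7 (3-5): L=0.9130, (cx,cy)=(1.0000,0.0088)
member 8 (4-5): L=1.3086, (cx,cy)=(0.3752,0.9269)
member 9 (4-6): L=1.0390, (cx,cy)=(1.0000,0.0000)
member 10 (5-6): L=1.3310, (cx,cy)=(0.4117,-0.9113)
solve A·x = −loads:
  F[0-1] = -1748.6491 N (compression)
  F[0-2] = +2863.5320 N (tension)
  F[1-2] = +1712.6734 N (tension)
  F[1-3] = -1356.2392 N (compression)
  F[2-3] = -1718.2660 N (compression)
  F[2-4] = +4287.7012 N (tension)
  F[3-4] = +1695.8080 N (tension)
  F[3-5] = -2634.2091 N (compression)
  F[4-5] = +588.3236 N (tension)
  F[4-6] = +658.7340 N (tension)
  F[5-6] = -1600.0048 N (compression)
  Rx@0 = -2214.1000 N
  Ry@0 = +1623.5799 N
  Ry@6 = +1458.1101 N

-1718.266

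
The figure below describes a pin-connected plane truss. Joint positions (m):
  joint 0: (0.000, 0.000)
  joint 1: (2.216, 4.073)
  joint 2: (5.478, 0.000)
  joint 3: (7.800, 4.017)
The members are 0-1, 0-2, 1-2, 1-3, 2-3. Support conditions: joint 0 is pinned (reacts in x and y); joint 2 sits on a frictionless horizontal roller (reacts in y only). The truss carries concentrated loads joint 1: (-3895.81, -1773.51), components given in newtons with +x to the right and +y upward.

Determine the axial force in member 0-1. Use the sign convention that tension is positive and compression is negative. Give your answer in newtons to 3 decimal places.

-4499.841

N=4 nodes, M=5 members, R=3 reactions → 2N=8, M+R=8
member 0 (0-1): L=4.6368, (cx,cy)=(0.4779,0.8784)
member 1 (0-2): L=5.4780, (cx,cy)=(1.0000,0.0000)
member 2 (1-2): L=5.2182, (cx,cy)=(0.6251,-0.7805)
member 3 (1-3): L=5.5843, (cx,cy)=(0.9999,-0.0100)
member 4 (2-3): L=4.6398, (cx,cy)=(0.5004,0.8658)
solve A·x = −loads:
  F[0-1] = -4499.8411 N (compression)
  F[0-2] = -1745.2683 N (compression)
  F[1-2] = +2791.9129 N (tension)
  F[1-3] = +0.0000 N (tension)
  F[2-3] = -0.0000 N (compression)
  Rx@0 = +3895.8100 N
  Ry@0 = +3952.6878 N
  Ry@2 = -2179.1778 N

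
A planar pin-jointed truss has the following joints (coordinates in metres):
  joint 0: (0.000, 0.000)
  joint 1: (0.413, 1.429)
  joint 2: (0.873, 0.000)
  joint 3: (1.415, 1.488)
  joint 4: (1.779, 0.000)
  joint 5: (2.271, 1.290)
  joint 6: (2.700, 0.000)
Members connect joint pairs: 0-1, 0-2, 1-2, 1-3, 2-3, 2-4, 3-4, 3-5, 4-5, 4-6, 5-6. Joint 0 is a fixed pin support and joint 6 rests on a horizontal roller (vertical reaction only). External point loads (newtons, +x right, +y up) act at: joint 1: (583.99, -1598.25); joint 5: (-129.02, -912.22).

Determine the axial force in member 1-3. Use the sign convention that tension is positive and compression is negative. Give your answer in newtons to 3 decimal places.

-819.840

N=7 nodes, M=11 members, R=3 reactions → 2N=14, M+R=14
member 0 (0-1): L=1.4875, (cx,cy)=(0.2776,0.9607)
member 1 (0-2): L=0.8730, (cx,cy)=(1.0000,0.0000)
member 2 (1-2): L=1.5012, (cx,cy)=(0.3064,-0.9519)
member 3 (1-3): L=1.0037, (cx,cy)=(0.9983,0.0588)
member 4 (2-3): L=1.5836, (cx,cy)=(0.3423,0.9396)
member 5 (2-4): L=0.9060, (cx,cy)=(1.0000,0.0000)
member 6 (3-4): L=1.5319, (cx,cy)=(0.2376,-0.9714)
member 7 (3-5): L=0.8786, (cx,cy)=(0.9743,-0.2254)
member 8 (4-5): L=1.3806, (cx,cy)=(0.3564,0.9343)
member 9 (4-6): L=0.9210, (cx,cy)=(1.0000,0.0000)
member 10 (5-6): L=1.3595, (cx,cy)=(0.3156,-0.9489)
solve A·x = −loads:
  F[0-1] = -1302.4902 N (compression)
  F[0-2] = +816.6064 N (tension)
  F[1-2] = -415.1303 N (compression)
  F[1-3] = -819.8402 N (compression)
  F[2-3] = +420.5592 N (tension)
  F[2-4] = +545.4662 N (tension)
  F[3-4] = -208.3775 N (compression)
  F[3-5] = -641.4734 N (compression)
  F[4-5] = +216.6312 N (tension)
  F[4-6] = +418.7541 N (tension)
  F[5-6] = -1326.9951 N (compression)
  Rx@0 = -454.9700 N
  Ry@0 = +1251.2793 N
  Ry@6 = +1259.1907 N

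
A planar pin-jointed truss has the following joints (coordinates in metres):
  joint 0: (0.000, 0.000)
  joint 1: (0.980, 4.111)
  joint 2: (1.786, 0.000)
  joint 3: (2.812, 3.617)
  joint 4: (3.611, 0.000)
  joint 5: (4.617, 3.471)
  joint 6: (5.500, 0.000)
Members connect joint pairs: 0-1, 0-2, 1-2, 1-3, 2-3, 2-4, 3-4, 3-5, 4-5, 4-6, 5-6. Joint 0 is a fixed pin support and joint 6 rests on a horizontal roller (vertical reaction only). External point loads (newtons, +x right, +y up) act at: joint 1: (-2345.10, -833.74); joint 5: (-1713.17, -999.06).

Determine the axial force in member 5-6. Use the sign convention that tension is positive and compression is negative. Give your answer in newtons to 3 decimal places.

1905.621

N=7 nodes, M=11 members, R=3 reactions → 2N=14, M+R=14
member 0 (0-1): L=4.2262, (cx,cy)=(0.2319,0.9727)
member 1 (0-2): L=1.7860, (cx,cy)=(1.0000,0.0000)
member 2 (1-2): L=4.1893, (cx,cy)=(0.1924,-0.9813)
member 3 (1-3): L=1.8974, (cx,cy)=(0.9655,-0.2604)
member 4 (2-3): L=3.7597, (cx,cy)=(0.2729,0.9620)
member 5 (2-4): L=1.8250, (cx,cy)=(1.0000,0.0000)
member 6 (3-4): L=3.7042, (cx,cy)=(0.2157,-0.9765)
member 7 (3-5): L=1.8109, (cx,cy)=(0.9967,-0.0806)
member 8 (4-5): L=3.6138, (cx,cy)=(0.2784,0.9605)
member 9 (4-6): L=1.8890, (cx,cy)=(1.0000,0.0000)
member 10 (5-6): L=3.5816, (cx,cy)=(0.2465,-0.9691)
solve A·x = −loads:
  F[0-1] = -3782.7052 N (compression)
  F[0-2] = -3181.1095 N (compression)
  F[1-2] = +2636.0333 N (tension)
  F[1-3] = +995.0929 N (tension)
  F[2-3] = -2688.8423 N (compression)
  F[2-4] = -1940.1774 N (compression)
  F[3-4] = +2948.3434 N (tension)
  F[3-5] = -410.2893 N (compression)
  F[4-5] = -2997.4172 N (compression)
  F[4-6] = -469.8137 N (compression)
  F[5-6] = +1905.6209 N (tension)
  Rx@0 = +4058.2700 N
  Ry@0 = +3679.5989 N
  Ry@6 = -1846.7989 N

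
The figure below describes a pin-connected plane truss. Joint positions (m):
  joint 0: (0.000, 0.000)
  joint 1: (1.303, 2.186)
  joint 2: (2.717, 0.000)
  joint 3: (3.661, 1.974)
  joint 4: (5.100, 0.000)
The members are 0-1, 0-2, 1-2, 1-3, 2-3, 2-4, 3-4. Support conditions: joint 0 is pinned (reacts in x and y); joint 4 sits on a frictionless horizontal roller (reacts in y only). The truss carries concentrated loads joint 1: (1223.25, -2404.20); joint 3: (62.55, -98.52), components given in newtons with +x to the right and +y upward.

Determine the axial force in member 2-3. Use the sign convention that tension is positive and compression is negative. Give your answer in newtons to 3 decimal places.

1126.282

N=5 nodes, M=7 members, R=3 reactions → 2N=10, M+R=10
member 0 (0-1): L=2.5449, (cx,cy)=(0.5120,0.8590)
member 1 (0-2): L=2.7170, (cx,cy)=(1.0000,0.0000)
member 2 (1-2): L=2.6035, (cx,cy)=(0.5431,-0.8397)
member 3 (1-3): L=2.3675, (cx,cy)=(0.9960,-0.0895)
member 4 (2-3): L=2.1881, (cx,cy)=(0.4314,0.9021)
member 5 (2-4): L=2.3830, (cx,cy)=(1.0000,0.0000)
member 6 (3-4): L=2.4428, (cx,cy)=(0.5891,-0.8081)
solve A·x = −loads:
  F[0-1] = -1477.5888 N (compression)
  F[0-2] = +2042.3384 N (tension)
  F[1-2] = -1210.1132 N (compression)
  F[1-3] = -1327.8816 N (compression)
  F[2-3] = +1126.2817 N (tension)
  F[2-4] = +899.1931 N (tension)
  F[3-4] = -1526.4572 N (compression)
  Rx@0 = -1285.8000 N
  Ry@0 = +1269.2195 N
  Ry@4 = +1233.5005 N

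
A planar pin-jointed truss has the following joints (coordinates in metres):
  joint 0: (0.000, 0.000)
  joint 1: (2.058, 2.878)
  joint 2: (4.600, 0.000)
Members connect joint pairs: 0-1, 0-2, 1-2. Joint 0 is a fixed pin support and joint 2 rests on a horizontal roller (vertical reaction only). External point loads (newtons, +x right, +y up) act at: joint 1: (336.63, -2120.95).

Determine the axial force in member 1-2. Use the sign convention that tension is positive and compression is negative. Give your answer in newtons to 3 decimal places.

-1547.035

N=3 nodes, M=3 members, R=3 reactions → 2N=6, M+R=6
member 0 (0-1): L=3.5381, (cx,cy)=(0.5817,0.8134)
member 1 (0-2): L=4.6000, (cx,cy)=(1.0000,0.0000)
member 2 (1-2): L=3.8399, (cx,cy)=(0.6620,-0.7495)
solve A·x = −loads:
  F[0-1] = -1181.9637 N (compression)
  F[0-2] = +1024.1380 N (tension)
  F[1-2] = -1547.0349 N (compression)
  Rx@0 = -336.6300 N
  Ry@0 = +961.4421 N
  Ry@2 = +1159.5079 N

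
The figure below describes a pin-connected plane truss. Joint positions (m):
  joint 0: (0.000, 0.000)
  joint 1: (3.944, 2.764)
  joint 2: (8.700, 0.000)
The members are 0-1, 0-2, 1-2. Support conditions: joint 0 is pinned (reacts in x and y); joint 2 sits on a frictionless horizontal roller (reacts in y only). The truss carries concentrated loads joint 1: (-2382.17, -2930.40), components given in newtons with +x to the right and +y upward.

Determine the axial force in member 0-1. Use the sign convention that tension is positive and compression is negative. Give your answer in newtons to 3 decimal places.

N=3 nodes, M=3 members, R=3 reactions → 2N=6, M+R=6
member 0 (0-1): L=4.8161, (cx,cy)=(0.8189,0.5739)
member 1 (0-2): L=8.7000, (cx,cy)=(1.0000,0.0000)
member 2 (1-2): L=5.5008, (cx,cy)=(0.8646,-0.5025)
solve A·x = −loads:
  F[0-1] = -4110.0130 N (compression)
  F[0-2] = +983.6004 N (tension)
  F[1-2] = -1137.6425 N (compression)
  Rx@0 = +2382.1700 N
  Ry@0 = +2358.7701 N
  Ry@2 = +571.6299 N

-4110.013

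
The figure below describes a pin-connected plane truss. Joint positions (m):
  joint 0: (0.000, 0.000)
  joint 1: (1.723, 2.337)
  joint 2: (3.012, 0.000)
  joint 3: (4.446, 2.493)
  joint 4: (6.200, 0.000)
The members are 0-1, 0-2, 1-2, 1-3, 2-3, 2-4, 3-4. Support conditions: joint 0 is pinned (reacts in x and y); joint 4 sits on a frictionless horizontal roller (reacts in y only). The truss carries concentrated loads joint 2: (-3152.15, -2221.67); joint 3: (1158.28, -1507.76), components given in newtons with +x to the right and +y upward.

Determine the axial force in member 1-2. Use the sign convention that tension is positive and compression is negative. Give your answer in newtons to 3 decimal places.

N=5 nodes, M=7 members, R=3 reactions → 2N=10, M+R=10
member 0 (0-1): L=2.9035, (cx,cy)=(0.5934,0.8049)
member 1 (0-2): L=3.0120, (cx,cy)=(1.0000,0.0000)
member 2 (1-2): L=2.6689, (cx,cy)=(0.4830,-0.8756)
member 3 (1-3): L=2.7275, (cx,cy)=(0.9984,0.0572)
member 4 (2-3): L=2.8760, (cx,cy)=(0.4986,0.8668)
member 5 (2-4): L=3.1880, (cx,cy)=(1.0000,0.0000)
member 6 (3-4): L=3.0482, (cx,cy)=(0.5754,-0.8179)
solve A·x = −loads:
  F[0-1] = -1370.5923 N (compression)
  F[0-2] = -1180.5300 N (compression)
  F[1-2] = +1169.6820 N (tension)
  F[1-3] = -1380.5193 N (compression)
  F[2-3] = +1381.4195 N (tension)
  F[2-4] = +1847.7522 N (tension)
  F[3-4] = -3211.1350 N (compression)
  Rx@0 = +1993.8700 N
  Ry@0 = +1103.1779 N
  Ry@4 = +2626.2521 N

1169.682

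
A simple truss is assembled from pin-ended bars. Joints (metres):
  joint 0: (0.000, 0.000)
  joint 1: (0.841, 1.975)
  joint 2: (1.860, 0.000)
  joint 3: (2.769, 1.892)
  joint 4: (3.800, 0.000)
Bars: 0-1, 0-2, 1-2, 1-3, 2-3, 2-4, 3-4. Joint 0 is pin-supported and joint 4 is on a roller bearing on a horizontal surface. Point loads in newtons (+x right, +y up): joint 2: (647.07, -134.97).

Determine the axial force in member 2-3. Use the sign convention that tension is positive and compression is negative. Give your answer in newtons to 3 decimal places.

N=5 nodes, M=7 members, R=3 reactions → 2N=10, M+R=10
member 0 (0-1): L=2.1466, (cx,cy)=(0.3918,0.9201)
member 1 (0-2): L=1.8600, (cx,cy)=(1.0000,0.0000)
member 2 (1-2): L=2.2224, (cx,cy)=(0.4585,-0.8887)
member 3 (1-3): L=1.9298, (cx,cy)=(0.9991,-0.0430)
member 4 (2-3): L=2.0990, (cx,cy)=(0.4331,0.9014)
member 5 (2-4): L=1.9400, (cx,cy)=(1.0000,0.0000)
member 6 (3-4): L=2.1547, (cx,cy)=(0.4785,-0.8781)
solve A·x = −loads:
  F[0-1] = -74.8928 N (compression)
  F[0-2] = +676.4116 N (tension)
  F[1-2] = +80.7517 N (tension)
  F[1-3] = -66.4291 N (compression)
  F[2-3] = +70.1237 N (tension)
  F[2-4] = +36.0001 N (tension)
  F[3-4] = -75.2363 N (compression)
  Rx@0 = -647.0700 N
  Ry@0 = +68.9057 N
  Ry@4 = +66.0643 N

70.124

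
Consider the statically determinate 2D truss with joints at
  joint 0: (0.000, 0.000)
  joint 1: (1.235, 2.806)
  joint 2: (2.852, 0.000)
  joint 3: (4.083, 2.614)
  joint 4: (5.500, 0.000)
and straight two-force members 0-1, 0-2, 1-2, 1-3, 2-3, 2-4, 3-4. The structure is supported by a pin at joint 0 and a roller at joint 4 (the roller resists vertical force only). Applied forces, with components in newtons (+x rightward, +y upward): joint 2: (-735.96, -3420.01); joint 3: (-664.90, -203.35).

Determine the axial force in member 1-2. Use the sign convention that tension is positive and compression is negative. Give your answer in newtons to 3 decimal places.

2491.398

N=5 nodes, M=7 members, R=3 reactions → 2N=10, M+R=10
member 0 (0-1): L=3.0658, (cx,cy)=(0.4028,0.9153)
member 1 (0-2): L=2.8520, (cx,cy)=(1.0000,0.0000)
member 2 (1-2): L=3.2386, (cx,cy)=(0.4993,-0.8664)
member 3 (1-3): L=2.8545, (cx,cy)=(0.9977,-0.0673)
member 4 (2-3): L=2.8894, (cx,cy)=(0.4260,0.9047)
member 5 (2-4): L=2.6480, (cx,cy)=(1.0000,0.0000)
member 6 (3-4): L=2.9734, (cx,cy)=(0.4766,-0.8791)
solve A·x = −loads:
  F[0-1] = -2201.5085 N (compression)
  F[0-2] = -514.0109 N (compression)
  F[1-2] = +2491.3978 N (tension)
  F[1-3] = -2135.6274 N (compression)
  F[2-3] = +1394.2536 N (tension)
  F[2-4] = +871.8732 N (tension)
  F[3-4] = -1829.4955 N (compression)
  Rx@0 = +1400.8600 N
  Ry@0 = +2014.9786 N
  Ry@4 = +1608.3814 N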